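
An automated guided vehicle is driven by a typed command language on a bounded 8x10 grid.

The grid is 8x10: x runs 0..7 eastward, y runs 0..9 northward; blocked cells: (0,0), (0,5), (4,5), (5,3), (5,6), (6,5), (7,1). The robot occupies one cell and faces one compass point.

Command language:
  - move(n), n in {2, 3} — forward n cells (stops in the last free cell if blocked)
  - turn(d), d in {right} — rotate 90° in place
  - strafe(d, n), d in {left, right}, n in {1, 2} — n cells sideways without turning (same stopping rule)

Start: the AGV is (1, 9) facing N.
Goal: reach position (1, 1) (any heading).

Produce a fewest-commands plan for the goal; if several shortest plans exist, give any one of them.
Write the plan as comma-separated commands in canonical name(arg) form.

turn(right), strafe(right, 2), strafe(right, 2), strafe(right, 2), strafe(right, 2)

initial: (1, 9) facing N
t=1 turn(right) ⇒ (1, 9) facing E
t=2 strafe(right, 2) ⇒ (1, 7) facing E
t=3 strafe(right, 2) ⇒ (1, 5) facing E
t=4 strafe(right, 2) ⇒ (1, 3) facing E
t=5 strafe(right, 2) ⇒ (1, 1) facing E
no 4-step plan works, so 5 is optimal.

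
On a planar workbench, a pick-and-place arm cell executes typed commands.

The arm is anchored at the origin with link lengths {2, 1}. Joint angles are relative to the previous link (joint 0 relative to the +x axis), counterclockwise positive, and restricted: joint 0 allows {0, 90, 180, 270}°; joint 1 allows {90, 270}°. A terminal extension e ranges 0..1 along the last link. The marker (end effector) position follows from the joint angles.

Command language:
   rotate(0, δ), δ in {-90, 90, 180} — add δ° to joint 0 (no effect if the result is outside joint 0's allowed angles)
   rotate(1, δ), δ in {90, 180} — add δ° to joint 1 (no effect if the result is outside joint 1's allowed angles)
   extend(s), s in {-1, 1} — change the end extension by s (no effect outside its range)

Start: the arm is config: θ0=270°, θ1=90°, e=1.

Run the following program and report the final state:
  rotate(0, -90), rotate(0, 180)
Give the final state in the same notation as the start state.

config: θ0=0°, θ1=90°, e=1

t0: config: θ0=270°, θ1=90°, e=1
step 1 (rotate(0, -90)): config: θ0=180°, θ1=90°, e=1
step 2 (rotate(0, 180)): config: θ0=0°, θ1=90°, e=1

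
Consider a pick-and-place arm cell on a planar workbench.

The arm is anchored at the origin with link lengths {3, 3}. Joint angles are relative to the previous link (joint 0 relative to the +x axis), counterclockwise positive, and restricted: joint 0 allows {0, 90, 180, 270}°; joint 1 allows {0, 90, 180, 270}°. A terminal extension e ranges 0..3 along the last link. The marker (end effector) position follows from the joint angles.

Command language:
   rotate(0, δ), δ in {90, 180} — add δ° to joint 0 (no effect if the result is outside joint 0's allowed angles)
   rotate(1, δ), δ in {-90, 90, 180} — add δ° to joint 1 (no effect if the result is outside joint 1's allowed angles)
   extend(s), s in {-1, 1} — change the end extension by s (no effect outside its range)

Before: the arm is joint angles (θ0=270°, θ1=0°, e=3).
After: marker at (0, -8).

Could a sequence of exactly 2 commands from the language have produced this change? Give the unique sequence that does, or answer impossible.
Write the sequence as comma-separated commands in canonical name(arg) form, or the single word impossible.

extend(1), extend(-1)

key: running extend(-1) before extend(1) would end elsewhere — order is forced
start: joint angles (θ0=270°, θ1=0°, e=3)
t=1 extend(1) ⇒ joint angles (θ0=270°, θ1=0°, e=3)
t=2 extend(-1) ⇒ joint angles (θ0=270°, θ1=0°, e=2)
uniquely the one of 49 2-step routes that fits.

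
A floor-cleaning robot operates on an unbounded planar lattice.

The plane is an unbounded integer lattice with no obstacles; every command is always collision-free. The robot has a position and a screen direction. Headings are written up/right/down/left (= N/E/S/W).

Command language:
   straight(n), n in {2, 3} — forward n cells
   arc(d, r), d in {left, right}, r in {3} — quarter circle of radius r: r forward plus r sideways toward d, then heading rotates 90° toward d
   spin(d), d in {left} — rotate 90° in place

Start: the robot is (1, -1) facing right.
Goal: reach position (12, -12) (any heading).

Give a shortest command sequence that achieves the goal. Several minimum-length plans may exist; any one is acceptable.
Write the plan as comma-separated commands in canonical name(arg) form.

start: (1, -1) facing right
[1] after arc(right, 3): (4, -4) facing down
[2] after arc(left, 3): (7, -7) facing right
[3] after straight(2): (9, -7) facing right
[4] after arc(right, 3): (12, -10) facing down
[5] after straight(2): (12, -12) facing down
minimal: 5 command(s), checked below 5.

arc(right, 3), arc(left, 3), straight(2), arc(right, 3), straight(2)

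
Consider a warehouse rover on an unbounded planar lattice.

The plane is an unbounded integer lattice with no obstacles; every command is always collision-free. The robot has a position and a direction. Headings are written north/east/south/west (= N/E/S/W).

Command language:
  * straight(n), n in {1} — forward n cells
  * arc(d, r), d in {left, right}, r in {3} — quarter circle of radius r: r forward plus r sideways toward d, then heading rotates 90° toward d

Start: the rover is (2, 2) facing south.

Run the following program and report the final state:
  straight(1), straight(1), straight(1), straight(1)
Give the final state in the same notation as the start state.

(2, -2) facing south

from: (2, 2) facing south
step 1 (straight(1)): (2, 1) facing south
step 2 (straight(1)): (2, 0) facing south
step 3 (straight(1)): (2, -1) facing south
step 4 (straight(1)): (2, -2) facing south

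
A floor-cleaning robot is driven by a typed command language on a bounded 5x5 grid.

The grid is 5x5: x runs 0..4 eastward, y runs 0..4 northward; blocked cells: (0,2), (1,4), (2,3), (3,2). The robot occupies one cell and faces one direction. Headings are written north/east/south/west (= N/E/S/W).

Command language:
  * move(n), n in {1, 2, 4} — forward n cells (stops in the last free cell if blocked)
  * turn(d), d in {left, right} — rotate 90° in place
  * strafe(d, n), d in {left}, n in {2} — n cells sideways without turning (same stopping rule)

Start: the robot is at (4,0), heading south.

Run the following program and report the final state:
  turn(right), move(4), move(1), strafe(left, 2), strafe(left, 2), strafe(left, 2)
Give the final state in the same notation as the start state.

at (0,0), heading west

from: at (4,0), heading south
[1] after turn(right): at (4,0), heading west
[2] after move(4): at (0,0), heading west
[3] after move(1): at (0,0), heading west
[4] after strafe(left, 2): at (0,0), heading west
[5] after strafe(left, 2): at (0,0), heading west
[6] after strafe(left, 2): at (0,0), heading west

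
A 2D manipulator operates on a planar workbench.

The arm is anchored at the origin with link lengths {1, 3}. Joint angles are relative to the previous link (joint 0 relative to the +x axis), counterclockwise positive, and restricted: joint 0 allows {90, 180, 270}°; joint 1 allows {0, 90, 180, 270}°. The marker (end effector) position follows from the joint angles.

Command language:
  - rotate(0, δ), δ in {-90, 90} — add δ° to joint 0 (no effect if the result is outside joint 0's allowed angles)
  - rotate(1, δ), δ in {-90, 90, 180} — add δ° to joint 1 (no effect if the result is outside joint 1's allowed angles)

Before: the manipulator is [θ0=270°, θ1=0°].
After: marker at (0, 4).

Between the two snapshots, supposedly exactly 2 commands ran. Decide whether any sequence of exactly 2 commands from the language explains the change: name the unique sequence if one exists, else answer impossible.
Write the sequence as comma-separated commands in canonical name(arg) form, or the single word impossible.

rotate(0, -90), rotate(0, -90)

begin: [θ0=270°, θ1=0°]
step 1 (rotate(0, -90)): [θ0=180°, θ1=0°]
step 2 (rotate(0, -90)): [θ0=90°, θ1=0°]
all 25 alternatives checked — unique.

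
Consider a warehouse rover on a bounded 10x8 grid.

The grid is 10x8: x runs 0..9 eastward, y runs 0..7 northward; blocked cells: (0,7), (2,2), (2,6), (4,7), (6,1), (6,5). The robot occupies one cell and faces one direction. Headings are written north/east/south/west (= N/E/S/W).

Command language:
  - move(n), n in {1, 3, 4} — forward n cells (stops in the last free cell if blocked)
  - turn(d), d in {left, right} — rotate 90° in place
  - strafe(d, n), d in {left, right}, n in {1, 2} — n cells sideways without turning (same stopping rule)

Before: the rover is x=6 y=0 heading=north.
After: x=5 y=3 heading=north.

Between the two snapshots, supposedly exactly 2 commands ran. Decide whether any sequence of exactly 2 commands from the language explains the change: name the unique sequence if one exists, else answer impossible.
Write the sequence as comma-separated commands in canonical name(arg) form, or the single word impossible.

key: still facing N at the end — nothing in the sequence rotates
initial: x=6 y=0 heading=north
1. strafe(left, 1) → x=5 y=0 heading=north
2. move(3) → x=5 y=3 heading=north
uniquely the one of 81 2-step routes that fits.

strafe(left, 1), move(3)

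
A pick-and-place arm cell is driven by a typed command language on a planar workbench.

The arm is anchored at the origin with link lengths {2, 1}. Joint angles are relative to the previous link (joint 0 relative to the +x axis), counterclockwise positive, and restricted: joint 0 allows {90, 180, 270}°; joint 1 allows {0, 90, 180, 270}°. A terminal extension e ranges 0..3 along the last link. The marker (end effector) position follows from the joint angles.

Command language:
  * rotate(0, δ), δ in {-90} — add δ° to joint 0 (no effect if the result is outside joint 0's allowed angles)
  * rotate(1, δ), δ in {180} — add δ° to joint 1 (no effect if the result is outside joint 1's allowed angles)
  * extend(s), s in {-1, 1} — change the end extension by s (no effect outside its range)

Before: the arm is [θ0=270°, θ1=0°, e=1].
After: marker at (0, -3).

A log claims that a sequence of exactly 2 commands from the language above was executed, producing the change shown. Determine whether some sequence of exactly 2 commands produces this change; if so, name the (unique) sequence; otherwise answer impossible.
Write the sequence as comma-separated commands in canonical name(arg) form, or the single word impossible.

extend(-1), extend(-1)

initial: [θ0=270°, θ1=0°, e=1]
t=1 extend(-1) ⇒ [θ0=270°, θ1=0°, e=0]
t=2 extend(-1) ⇒ [θ0=270°, θ1=0°, e=0]
no other 2-command option fits: unique.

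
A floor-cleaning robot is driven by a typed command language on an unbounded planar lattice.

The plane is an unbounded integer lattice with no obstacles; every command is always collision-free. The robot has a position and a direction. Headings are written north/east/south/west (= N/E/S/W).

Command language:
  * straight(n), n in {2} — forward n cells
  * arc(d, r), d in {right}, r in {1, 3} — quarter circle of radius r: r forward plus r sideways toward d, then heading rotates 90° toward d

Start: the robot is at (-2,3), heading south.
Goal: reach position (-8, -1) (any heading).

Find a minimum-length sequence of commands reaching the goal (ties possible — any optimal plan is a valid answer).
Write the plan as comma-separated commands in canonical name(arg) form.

straight(2), straight(2), arc(right, 3), arc(right, 3)

begin: at (-2,3), heading south
t=1 straight(2) ⇒ at (-2,1), heading south
t=2 straight(2) ⇒ at (-2,-1), heading south
t=3 arc(right, 3) ⇒ at (-5,-4), heading west
t=4 arc(right, 3) ⇒ at (-8,-1), heading north
no 3-step plan works, so 4 is optimal.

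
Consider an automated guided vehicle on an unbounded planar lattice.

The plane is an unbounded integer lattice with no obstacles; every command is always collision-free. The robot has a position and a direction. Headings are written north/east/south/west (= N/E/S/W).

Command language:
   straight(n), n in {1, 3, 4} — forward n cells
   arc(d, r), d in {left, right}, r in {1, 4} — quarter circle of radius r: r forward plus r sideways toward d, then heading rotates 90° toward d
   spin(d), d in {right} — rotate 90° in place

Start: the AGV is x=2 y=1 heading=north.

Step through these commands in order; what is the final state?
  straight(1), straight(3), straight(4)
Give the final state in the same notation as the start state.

t0: x=2 y=1 heading=north
t=1 straight(1) ⇒ x=2 y=2 heading=north
t=2 straight(3) ⇒ x=2 y=5 heading=north
t=3 straight(4) ⇒ x=2 y=9 heading=north

x=2 y=9 heading=north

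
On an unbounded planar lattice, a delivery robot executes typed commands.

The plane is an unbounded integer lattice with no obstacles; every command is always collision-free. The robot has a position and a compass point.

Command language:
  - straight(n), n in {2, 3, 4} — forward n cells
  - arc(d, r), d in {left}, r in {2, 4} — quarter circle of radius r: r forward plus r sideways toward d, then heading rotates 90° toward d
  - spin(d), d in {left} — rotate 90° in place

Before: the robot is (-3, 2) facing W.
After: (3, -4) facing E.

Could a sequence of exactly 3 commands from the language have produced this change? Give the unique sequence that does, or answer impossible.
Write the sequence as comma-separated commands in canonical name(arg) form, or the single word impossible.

key: order matters: swapping arc(left, 2) and straight(4) lands elsewhere
from: (-3, 2) facing W
step 1 (arc(left, 2)): (-5, 0) facing S
step 2 (arc(left, 4)): (-1, -4) facing E
step 3 (straight(4)): (3, -4) facing E
uniquely the one of 216 3-step routes that fits.

arc(left, 2), arc(left, 4), straight(4)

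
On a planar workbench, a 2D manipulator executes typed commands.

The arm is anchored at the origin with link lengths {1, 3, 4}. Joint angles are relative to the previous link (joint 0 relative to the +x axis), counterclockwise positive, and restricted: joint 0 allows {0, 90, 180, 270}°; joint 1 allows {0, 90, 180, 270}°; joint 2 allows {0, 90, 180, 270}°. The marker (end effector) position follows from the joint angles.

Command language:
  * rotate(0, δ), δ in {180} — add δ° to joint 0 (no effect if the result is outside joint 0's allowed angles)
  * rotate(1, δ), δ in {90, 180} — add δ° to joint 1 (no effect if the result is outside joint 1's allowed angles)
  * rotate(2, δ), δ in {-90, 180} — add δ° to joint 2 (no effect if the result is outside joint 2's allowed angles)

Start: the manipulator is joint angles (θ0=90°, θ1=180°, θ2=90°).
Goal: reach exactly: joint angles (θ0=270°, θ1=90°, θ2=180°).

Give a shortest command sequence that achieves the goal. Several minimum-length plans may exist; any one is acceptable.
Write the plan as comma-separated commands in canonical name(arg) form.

rotate(1, 90), rotate(2, -90), rotate(2, 180), rotate(0, 180), rotate(1, 180)

from: joint angles (θ0=90°, θ1=180°, θ2=90°)
[1] after rotate(1, 90): joint angles (θ0=90°, θ1=270°, θ2=90°)
[2] after rotate(2, -90): joint angles (θ0=90°, θ1=270°, θ2=0°)
[3] after rotate(2, 180): joint angles (θ0=90°, θ1=270°, θ2=180°)
[4] after rotate(0, 180): joint angles (θ0=270°, θ1=270°, θ2=180°)
[5] after rotate(1, 180): joint angles (θ0=270°, θ1=90°, θ2=180°)
minimal: 5 command(s), checked below 5.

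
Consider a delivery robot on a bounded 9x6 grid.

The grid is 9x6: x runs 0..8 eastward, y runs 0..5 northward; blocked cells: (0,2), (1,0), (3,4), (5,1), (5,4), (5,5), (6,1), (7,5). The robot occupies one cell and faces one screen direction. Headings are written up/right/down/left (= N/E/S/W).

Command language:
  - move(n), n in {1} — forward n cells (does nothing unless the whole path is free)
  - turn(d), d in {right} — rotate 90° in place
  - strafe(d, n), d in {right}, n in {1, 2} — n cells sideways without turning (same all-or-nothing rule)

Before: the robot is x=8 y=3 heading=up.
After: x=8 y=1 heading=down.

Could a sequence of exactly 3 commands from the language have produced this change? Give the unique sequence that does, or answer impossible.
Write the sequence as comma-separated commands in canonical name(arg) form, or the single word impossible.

turn(right), strafe(right, 2), turn(right)

key: cell and facing (now S) both changed — the 3 commands mix motion and turning
initial: x=8 y=3 heading=up
t=1 turn(right) ⇒ x=8 y=3 heading=right
t=2 strafe(right, 2) ⇒ x=8 y=1 heading=right
t=3 turn(right) ⇒ x=8 y=1 heading=down
no other 3-command option fits: unique.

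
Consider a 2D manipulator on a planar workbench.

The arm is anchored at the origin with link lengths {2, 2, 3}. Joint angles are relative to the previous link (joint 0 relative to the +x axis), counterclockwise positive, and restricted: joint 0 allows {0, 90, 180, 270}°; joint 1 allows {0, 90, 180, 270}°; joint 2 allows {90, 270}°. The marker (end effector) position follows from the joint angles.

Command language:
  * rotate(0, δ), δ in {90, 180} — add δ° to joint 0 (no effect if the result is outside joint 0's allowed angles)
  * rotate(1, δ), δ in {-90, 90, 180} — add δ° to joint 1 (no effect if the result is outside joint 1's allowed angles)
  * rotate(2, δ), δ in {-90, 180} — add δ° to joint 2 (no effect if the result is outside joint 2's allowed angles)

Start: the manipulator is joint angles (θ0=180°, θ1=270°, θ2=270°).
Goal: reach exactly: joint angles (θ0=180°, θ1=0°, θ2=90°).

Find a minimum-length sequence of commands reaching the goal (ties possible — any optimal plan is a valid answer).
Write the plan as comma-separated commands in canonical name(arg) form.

begin: joint angles (θ0=180°, θ1=270°, θ2=270°)
t=1 rotate(2, 180) ⇒ joint angles (θ0=180°, θ1=270°, θ2=90°)
t=2 rotate(1, 90) ⇒ joint angles (θ0=180°, θ1=0°, θ2=90°)
nothing shorter than 2 reaches the goal.

rotate(2, 180), rotate(1, 90)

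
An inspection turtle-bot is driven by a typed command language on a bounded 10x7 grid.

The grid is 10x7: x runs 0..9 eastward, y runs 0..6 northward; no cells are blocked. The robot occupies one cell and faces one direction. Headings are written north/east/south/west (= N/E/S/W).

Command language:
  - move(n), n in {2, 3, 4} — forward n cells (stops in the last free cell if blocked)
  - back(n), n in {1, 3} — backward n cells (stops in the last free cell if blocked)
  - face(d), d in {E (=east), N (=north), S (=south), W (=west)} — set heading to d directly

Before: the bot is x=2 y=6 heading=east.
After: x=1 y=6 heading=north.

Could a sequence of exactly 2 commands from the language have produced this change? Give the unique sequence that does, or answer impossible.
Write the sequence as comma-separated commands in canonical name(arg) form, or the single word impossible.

back(1), face(N)

key: position moved to (1,6) AND the heading swung to N — translation plus rotation needed
begin: x=2 y=6 heading=east
[1] after back(1): x=1 y=6 heading=east
[2] after face(N): x=1 y=6 heading=north
no other 2-command option fits: unique.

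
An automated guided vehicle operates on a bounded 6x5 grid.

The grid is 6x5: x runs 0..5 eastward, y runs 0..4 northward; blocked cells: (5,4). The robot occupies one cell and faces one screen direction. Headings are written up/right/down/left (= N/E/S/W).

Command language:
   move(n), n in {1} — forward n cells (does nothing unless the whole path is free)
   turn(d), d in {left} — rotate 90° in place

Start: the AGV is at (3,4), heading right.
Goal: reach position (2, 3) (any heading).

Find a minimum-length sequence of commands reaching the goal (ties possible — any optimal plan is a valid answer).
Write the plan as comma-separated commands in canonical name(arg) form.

from: at (3,4), heading right
[1] after turn(left): at (3,4), heading up
[2] after turn(left): at (3,4), heading left
[3] after move(1): at (2,4), heading left
[4] after turn(left): at (2,4), heading down
[5] after move(1): at (2,3), heading down
nothing shorter than 5 reaches the goal.

turn(left), turn(left), move(1), turn(left), move(1)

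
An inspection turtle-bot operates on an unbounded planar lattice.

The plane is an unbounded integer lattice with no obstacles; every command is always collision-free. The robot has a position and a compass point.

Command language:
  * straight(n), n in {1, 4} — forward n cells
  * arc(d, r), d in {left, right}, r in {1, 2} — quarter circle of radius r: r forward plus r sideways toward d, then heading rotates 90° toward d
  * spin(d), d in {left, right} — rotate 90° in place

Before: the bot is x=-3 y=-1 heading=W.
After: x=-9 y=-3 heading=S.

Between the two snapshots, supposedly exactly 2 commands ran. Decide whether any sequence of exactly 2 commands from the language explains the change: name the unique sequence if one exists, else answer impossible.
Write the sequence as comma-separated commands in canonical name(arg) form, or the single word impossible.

straight(4), arc(left, 2)

key: order matters: swapping straight(4) and arc(left, 2) lands elsewhere
initial: x=-3 y=-1 heading=W
[1] after straight(4): x=-7 y=-1 heading=W
[2] after arc(left, 2): x=-9 y=-3 heading=S
all 64 alternatives checked — unique.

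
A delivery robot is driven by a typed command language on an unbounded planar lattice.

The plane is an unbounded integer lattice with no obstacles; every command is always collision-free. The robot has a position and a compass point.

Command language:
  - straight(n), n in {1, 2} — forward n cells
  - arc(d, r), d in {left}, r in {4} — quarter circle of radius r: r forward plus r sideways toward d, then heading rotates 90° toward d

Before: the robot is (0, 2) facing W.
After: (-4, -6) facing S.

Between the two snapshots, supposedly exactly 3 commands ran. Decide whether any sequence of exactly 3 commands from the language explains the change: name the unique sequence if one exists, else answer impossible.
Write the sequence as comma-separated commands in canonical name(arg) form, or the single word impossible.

arc(left, 4), straight(2), straight(2)

key: running straight(2) before arc(left, 4) would end elsewhere — order is forced
t0: (0, 2) facing W
step 1 (arc(left, 4)): (-4, -2) facing S
step 2 (straight(2)): (-4, -4) facing S
step 3 (straight(2)): (-4, -6) facing S
all 27 alternatives checked — unique.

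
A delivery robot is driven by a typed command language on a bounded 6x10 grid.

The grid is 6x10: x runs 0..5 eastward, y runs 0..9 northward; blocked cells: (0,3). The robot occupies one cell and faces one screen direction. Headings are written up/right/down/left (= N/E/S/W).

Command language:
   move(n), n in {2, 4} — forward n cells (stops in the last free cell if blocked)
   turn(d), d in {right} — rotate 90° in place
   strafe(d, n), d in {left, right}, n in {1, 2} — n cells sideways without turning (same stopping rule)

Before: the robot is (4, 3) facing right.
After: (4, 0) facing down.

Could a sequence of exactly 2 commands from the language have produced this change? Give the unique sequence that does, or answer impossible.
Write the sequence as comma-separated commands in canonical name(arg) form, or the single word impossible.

turn(right), move(4)

key: move(4) runs into the grid edge before its full distance
from: (4, 3) facing right
1. turn(right) → (4, 3) facing down
2. move(4) → (4, 0) facing down
all 49 alternatives checked — unique.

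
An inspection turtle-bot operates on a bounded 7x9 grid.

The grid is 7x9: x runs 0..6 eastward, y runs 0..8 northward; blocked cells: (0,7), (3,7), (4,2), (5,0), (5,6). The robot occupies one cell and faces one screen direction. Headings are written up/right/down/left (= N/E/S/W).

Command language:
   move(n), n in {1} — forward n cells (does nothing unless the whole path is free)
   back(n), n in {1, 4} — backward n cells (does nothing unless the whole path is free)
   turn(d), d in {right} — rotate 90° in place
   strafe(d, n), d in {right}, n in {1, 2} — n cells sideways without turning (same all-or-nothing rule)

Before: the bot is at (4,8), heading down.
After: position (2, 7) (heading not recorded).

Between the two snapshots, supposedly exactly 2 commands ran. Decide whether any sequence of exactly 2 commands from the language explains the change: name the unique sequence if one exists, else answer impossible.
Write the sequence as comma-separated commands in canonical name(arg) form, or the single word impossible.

strafe(right, 2), move(1)

key: running move(1) before strafe(right, 2) would end elsewhere — order is forced
begin: at (4,8), heading down
[1] after strafe(right, 2): at (2,8), heading down
[2] after move(1): at (2,7), heading down
no other 2-command option fits: unique.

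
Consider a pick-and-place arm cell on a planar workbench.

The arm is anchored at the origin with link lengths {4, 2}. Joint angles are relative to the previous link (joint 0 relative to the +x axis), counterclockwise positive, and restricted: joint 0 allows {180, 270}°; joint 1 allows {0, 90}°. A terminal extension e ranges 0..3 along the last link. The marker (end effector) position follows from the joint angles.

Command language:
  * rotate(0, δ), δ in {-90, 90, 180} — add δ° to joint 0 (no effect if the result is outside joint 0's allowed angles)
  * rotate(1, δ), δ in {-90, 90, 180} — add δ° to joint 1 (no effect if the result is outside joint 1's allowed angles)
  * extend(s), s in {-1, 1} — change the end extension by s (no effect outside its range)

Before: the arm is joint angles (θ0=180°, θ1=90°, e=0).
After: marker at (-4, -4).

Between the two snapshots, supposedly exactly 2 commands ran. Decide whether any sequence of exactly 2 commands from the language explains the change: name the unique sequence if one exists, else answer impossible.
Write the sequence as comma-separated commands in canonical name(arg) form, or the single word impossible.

extend(1), extend(1)

t0: joint angles (θ0=180°, θ1=90°, e=0)
step 1 (extend(1)): joint angles (θ0=180°, θ1=90°, e=1)
step 2 (extend(1)): joint angles (θ0=180°, θ1=90°, e=2)
no rival 2-sequence matches.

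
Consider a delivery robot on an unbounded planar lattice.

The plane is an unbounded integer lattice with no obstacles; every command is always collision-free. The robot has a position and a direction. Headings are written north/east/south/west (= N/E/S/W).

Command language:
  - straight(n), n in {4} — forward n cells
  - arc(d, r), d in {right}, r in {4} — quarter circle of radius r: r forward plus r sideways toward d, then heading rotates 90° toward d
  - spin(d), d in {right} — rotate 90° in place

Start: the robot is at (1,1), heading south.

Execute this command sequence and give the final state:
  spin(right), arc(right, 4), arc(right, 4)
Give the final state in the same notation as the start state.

at (1,9), heading east

initial: at (1,1), heading south
t=1 spin(right) ⇒ at (1,1), heading west
t=2 arc(right, 4) ⇒ at (-3,5), heading north
t=3 arc(right, 4) ⇒ at (1,9), heading east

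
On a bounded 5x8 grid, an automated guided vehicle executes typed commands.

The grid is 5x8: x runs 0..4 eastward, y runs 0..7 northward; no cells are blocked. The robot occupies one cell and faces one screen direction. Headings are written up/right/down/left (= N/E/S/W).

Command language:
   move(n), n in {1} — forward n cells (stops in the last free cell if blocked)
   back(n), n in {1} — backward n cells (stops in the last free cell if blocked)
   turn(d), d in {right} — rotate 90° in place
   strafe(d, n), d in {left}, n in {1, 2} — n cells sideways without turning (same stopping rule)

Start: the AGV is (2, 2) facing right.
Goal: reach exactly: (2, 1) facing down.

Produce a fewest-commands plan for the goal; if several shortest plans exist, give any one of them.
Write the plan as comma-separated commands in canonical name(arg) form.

turn(right), move(1)

initial: (2, 2) facing right
1. turn(right) → (2, 2) facing down
2. move(1) → (2, 1) facing down
no 1-step plan works, so 2 is optimal.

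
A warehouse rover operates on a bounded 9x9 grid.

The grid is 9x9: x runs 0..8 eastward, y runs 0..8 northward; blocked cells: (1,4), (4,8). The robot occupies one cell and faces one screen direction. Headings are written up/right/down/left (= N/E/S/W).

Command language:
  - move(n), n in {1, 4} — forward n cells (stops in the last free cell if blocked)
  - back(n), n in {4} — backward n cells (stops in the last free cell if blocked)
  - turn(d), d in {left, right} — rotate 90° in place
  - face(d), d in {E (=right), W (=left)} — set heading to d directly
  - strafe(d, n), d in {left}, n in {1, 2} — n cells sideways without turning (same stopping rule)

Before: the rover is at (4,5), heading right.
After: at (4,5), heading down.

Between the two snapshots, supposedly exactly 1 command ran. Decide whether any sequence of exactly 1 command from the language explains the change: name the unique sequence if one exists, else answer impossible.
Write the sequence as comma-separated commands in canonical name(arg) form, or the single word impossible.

key: (4,5) unchanged — the single command moves nothing
t0: at (4,5), heading right
1. turn(right) → at (4,5), heading down
no rival 1-sequence matches.

turn(right)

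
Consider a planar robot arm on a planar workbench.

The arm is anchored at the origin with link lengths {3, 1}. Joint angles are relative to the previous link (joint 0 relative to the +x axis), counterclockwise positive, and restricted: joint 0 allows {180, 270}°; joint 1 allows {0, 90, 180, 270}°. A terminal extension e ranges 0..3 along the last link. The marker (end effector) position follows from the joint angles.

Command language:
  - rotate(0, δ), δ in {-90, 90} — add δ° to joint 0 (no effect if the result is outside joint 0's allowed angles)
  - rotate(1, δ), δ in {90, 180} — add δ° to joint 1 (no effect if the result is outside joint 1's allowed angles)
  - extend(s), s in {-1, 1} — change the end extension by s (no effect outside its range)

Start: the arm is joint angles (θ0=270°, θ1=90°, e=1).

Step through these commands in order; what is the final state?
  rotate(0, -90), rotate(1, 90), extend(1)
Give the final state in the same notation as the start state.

from: joint angles (θ0=270°, θ1=90°, e=1)
step 1 (rotate(0, -90)): joint angles (θ0=180°, θ1=90°, e=1)
step 2 (rotate(1, 90)): joint angles (θ0=180°, θ1=180°, e=1)
step 3 (extend(1)): joint angles (θ0=180°, θ1=180°, e=2)

joint angles (θ0=180°, θ1=180°, e=2)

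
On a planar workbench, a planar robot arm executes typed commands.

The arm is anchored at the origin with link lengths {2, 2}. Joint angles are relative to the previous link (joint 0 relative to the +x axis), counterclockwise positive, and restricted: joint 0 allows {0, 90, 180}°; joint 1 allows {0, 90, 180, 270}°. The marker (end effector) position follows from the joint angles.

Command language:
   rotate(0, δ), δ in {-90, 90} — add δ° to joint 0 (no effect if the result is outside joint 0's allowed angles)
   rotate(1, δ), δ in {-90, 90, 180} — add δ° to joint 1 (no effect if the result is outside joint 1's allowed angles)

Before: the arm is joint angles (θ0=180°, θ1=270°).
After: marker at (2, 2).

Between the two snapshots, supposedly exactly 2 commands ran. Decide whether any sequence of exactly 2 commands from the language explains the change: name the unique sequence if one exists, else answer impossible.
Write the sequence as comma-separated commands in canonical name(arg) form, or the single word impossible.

key: running rotate(0, -90) before rotate(0, 90) would end elsewhere — order is forced
begin: joint angles (θ0=180°, θ1=270°)
1. rotate(0, 90) → joint angles (θ0=180°, θ1=270°)
2. rotate(0, -90) → joint angles (θ0=90°, θ1=270°)
all 25 alternatives checked — unique.

rotate(0, 90), rotate(0, -90)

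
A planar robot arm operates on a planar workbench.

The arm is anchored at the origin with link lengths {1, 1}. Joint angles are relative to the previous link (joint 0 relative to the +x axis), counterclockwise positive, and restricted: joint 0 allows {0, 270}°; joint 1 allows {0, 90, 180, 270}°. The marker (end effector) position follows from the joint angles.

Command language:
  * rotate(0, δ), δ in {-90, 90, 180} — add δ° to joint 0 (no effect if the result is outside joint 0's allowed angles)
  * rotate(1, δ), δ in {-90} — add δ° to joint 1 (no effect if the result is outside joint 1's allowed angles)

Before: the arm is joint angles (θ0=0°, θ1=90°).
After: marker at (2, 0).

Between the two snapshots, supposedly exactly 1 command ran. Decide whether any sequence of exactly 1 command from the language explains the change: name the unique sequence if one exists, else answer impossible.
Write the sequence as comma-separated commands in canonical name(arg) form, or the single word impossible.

from: joint angles (θ0=0°, θ1=90°)
t=1 rotate(1, -90) ⇒ joint angles (θ0=0°, θ1=0°)
no rival 1-sequence matches.

rotate(1, -90)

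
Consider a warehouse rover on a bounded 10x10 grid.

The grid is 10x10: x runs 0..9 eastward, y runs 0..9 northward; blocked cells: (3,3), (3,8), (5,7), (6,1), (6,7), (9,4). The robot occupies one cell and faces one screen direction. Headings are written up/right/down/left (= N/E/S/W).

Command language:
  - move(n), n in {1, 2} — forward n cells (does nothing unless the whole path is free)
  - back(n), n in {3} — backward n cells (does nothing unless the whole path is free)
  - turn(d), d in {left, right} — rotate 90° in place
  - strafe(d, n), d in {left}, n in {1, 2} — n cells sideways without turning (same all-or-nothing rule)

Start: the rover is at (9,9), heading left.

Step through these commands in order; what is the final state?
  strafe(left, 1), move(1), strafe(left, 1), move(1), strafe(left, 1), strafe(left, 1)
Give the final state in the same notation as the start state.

at (7,5), heading left

begin: at (9,9), heading left
t=1 strafe(left, 1) ⇒ at (9,8), heading left
t=2 move(1) ⇒ at (8,8), heading left
t=3 strafe(left, 1) ⇒ at (8,7), heading left
t=4 move(1) ⇒ at (7,7), heading left
t=5 strafe(left, 1) ⇒ at (7,6), heading left
t=6 strafe(left, 1) ⇒ at (7,5), heading left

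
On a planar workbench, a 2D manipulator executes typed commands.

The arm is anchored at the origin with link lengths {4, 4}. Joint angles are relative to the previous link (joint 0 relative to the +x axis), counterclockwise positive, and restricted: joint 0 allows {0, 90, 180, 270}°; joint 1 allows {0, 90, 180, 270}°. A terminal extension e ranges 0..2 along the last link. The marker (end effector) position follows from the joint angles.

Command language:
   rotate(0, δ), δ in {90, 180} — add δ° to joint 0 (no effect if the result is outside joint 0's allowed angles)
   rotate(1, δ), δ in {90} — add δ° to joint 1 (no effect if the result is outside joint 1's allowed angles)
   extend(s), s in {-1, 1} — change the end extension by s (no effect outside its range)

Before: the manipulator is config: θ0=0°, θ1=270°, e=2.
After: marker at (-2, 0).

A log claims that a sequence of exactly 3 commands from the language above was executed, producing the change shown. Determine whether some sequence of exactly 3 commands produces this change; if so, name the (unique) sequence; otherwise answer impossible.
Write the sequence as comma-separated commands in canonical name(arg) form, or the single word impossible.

initial: config: θ0=0°, θ1=270°, e=2
1. rotate(1, 90) → config: θ0=0°, θ1=0°, e=2
2. rotate(1, 90) → config: θ0=0°, θ1=90°, e=2
3. rotate(1, 90) → config: θ0=0°, θ1=180°, e=2
no other 3-command option fits: unique.

rotate(1, 90), rotate(1, 90), rotate(1, 90)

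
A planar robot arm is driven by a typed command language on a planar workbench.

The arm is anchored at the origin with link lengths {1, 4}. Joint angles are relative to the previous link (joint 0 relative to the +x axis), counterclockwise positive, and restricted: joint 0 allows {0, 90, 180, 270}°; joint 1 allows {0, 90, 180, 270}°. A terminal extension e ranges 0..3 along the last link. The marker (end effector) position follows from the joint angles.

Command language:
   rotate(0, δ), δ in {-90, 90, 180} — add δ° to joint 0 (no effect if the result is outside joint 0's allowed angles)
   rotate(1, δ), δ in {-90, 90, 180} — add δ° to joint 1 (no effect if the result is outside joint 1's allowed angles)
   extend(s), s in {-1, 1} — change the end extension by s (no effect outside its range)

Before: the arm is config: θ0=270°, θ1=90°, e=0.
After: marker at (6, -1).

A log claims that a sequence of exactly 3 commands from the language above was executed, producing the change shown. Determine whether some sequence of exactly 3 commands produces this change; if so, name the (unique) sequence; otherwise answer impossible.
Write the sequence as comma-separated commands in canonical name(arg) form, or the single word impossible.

key: running extend(1) before extend(-1) would end elsewhere — order is forced
begin: config: θ0=270°, θ1=90°, e=0
[1] after extend(-1): config: θ0=270°, θ1=90°, e=0
[2] after extend(1): config: θ0=270°, θ1=90°, e=1
[3] after extend(1): config: θ0=270°, θ1=90°, e=2
uniquely the one of 512 3-step routes that fits.

extend(-1), extend(1), extend(1)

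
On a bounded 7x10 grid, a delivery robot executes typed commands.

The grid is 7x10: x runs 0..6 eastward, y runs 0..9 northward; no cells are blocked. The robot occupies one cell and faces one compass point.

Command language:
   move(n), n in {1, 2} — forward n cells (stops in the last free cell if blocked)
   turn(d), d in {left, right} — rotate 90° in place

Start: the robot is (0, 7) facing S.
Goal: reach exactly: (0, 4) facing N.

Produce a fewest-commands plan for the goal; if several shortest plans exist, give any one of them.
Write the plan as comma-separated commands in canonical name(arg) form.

move(1), move(2), turn(right), turn(right)

initial: (0, 7) facing S
[1] after move(1): (0, 6) facing S
[2] after move(2): (0, 4) facing S
[3] after turn(right): (0, 4) facing W
[4] after turn(right): (0, 4) facing N
no 3-step plan works, so 4 is optimal.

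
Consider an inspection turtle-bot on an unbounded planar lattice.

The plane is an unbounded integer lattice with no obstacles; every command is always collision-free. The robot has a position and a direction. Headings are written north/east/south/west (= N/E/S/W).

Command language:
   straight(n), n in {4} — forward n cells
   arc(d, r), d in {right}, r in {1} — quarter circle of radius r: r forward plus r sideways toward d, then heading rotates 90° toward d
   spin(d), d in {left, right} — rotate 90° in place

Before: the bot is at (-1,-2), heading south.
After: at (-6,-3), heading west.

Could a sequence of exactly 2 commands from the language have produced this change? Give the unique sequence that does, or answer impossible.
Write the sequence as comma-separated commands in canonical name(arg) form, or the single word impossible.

key: order matters: swapping arc(right, 1) and straight(4) lands elsewhere
from: at (-1,-2), heading south
step 1 (arc(right, 1)): at (-2,-3), heading west
step 2 (straight(4)): at (-6,-3), heading west
uniquely the one of 16 2-step routes that fits.

arc(right, 1), straight(4)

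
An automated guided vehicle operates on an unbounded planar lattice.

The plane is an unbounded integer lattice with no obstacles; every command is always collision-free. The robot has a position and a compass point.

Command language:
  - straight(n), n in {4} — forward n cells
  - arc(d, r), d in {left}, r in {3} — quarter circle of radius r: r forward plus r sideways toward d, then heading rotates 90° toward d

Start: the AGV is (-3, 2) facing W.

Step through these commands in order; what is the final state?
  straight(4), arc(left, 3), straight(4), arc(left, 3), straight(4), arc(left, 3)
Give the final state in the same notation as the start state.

(0, -5) facing N

start: (-3, 2) facing W
[1] after straight(4): (-7, 2) facing W
[2] after arc(left, 3): (-10, -1) facing S
[3] after straight(4): (-10, -5) facing S
[4] after arc(left, 3): (-7, -8) facing E
[5] after straight(4): (-3, -8) facing E
[6] after arc(left, 3): (0, -5) facing N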